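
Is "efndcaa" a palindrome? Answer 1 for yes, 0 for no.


Input: efndcaa
Reversed: aacdnfe
  Compare pos 0 ('e') with pos 6 ('a'): MISMATCH
  Compare pos 1 ('f') with pos 5 ('a'): MISMATCH
  Compare pos 2 ('n') with pos 4 ('c'): MISMATCH
Result: not a palindrome

0


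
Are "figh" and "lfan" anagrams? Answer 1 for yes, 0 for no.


Strings: "figh", "lfan"
Sorted first:  fghi
Sorted second: afln
Differ at position 0: 'f' vs 'a' => not anagrams

0


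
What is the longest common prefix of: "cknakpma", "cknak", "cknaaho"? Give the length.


Words: cknakpma, cknak, cknaaho
  Position 0: all 'c' => match
  Position 1: all 'k' => match
  Position 2: all 'n' => match
  Position 3: all 'a' => match
  Position 4: ('k', 'k', 'a') => mismatch, stop
LCP = "ckna" (length 4)

4


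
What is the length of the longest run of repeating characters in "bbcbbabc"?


Input: "bbcbbabc"
Scanning for longest run:
  Position 1 ('b'): continues run of 'b', length=2
  Position 2 ('c'): new char, reset run to 1
  Position 3 ('b'): new char, reset run to 1
  Position 4 ('b'): continues run of 'b', length=2
  Position 5 ('a'): new char, reset run to 1
  Position 6 ('b'): new char, reset run to 1
  Position 7 ('c'): new char, reset run to 1
Longest run: 'b' with length 2

2


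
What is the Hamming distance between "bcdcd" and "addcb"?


Comparing "bcdcd" and "addcb" position by position:
  Position 0: 'b' vs 'a' => differ
  Position 1: 'c' vs 'd' => differ
  Position 2: 'd' vs 'd' => same
  Position 3: 'c' vs 'c' => same
  Position 4: 'd' vs 'b' => differ
Total differences (Hamming distance): 3

3


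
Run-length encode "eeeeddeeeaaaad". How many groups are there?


Input: eeeeddeeeaaaad
Scanning for consecutive runs:
  Group 1: 'e' x 4 (positions 0-3)
  Group 2: 'd' x 2 (positions 4-5)
  Group 3: 'e' x 3 (positions 6-8)
  Group 4: 'a' x 4 (positions 9-12)
  Group 5: 'd' x 1 (positions 13-13)
Total groups: 5

5


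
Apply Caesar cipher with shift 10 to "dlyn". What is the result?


Caesar cipher: shift "dlyn" by 10
  'd' (pos 3) + 10 = pos 13 = 'n'
  'l' (pos 11) + 10 = pos 21 = 'v'
  'y' (pos 24) + 10 = pos 8 = 'i'
  'n' (pos 13) + 10 = pos 23 = 'x'
Result: nvix

nvix


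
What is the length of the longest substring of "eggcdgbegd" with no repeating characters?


Input: "eggcdgbegd"
Sliding window (track last position of each char):
  Position 0 ('e'): window [0,0] length 1 -- new best
  Position 1 ('g'): window [0,1] length 2 -- new best
  Position 2 ('g'): repeat (last at 1), move window start to 2
  Position 2 ('g'): window [2,2] length 1
  Position 3 ('c'): window [2,3] length 2
  Position 4 ('d'): window [2,4] length 3 -- new best
  Position 5 ('g'): repeat (last at 2), move window start to 3
  Position 5 ('g'): window [3,5] length 3
  Position 6 ('b'): window [3,6] length 4 -- new best
  Position 7 ('e'): window [3,7] length 5 -- new best
  Position 8 ('g'): repeat (last at 5), move window start to 6
  Position 8 ('g'): window [6,8] length 3
  Position 9 ('d'): window [6,9] length 4
Longest substring with no repeats: "cdgbe" with length 5

5


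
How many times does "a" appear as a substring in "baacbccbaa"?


Searching for "a" in "baacbccbaa"
Scanning each position:
  Position 0: "b" => no
  Position 1: "a" => MATCH
  Position 2: "a" => MATCH
  Position 3: "c" => no
  Position 4: "b" => no
  Position 5: "c" => no
  Position 6: "c" => no
  Position 7: "b" => no
  Position 8: "a" => MATCH
  Position 9: "a" => MATCH
Total occurrences: 4

4


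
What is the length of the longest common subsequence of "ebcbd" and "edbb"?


LCS of "ebcbd" and "edbb"
DP table:
           e    d    b    b
      0    0    0    0    0
  e   0    1    1    1    1
  b   0    1    1    2    2
  c   0    1    1    2    2
  b   0    1    1    2    3
  d   0    1    2    2    3
LCS length = dp[5][4] = 3

3


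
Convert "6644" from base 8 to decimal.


Input: "6644" in base 8
Positional expansion:
  Digit '6' (value 6) x 8^3 = 3072
  Digit '6' (value 6) x 8^2 = 384
  Digit '4' (value 4) x 8^1 = 32
  Digit '4' (value 4) x 8^0 = 4
Sum = 3492

3492


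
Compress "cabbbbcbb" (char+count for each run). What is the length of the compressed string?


Input: cabbbbcbb
Runs:
  'c' x 1 => "c1"
  'a' x 1 => "a1"
  'b' x 4 => "b4"
  'c' x 1 => "c1"
  'b' x 2 => "b2"
Compressed: "c1a1b4c1b2"
Compressed length: 10

10


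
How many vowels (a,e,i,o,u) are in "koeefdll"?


Input: koeefdll
Checking each character:
  'k' at position 0: consonant
  'o' at position 1: vowel (running total: 1)
  'e' at position 2: vowel (running total: 2)
  'e' at position 3: vowel (running total: 3)
  'f' at position 4: consonant
  'd' at position 5: consonant
  'l' at position 6: consonant
  'l' at position 7: consonant
Total vowels: 3

3


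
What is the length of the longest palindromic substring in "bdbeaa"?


Input: "bdbeaa"
Checking substrings for palindromes:
  [0:3] "bdb" (len 3) => palindrome
  [4:6] "aa" (len 2) => palindrome
Longest palindromic substring: "bdb" with length 3

3


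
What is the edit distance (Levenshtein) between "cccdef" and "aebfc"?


Computing edit distance: "cccdef" -> "aebfc"
DP table:
           a    e    b    f    c
      0    1    2    3    4    5
  c   1    1    2    3    4    4
  c   2    2    2    3    4    4
  c   3    3    3    3    4    4
  d   4    4    4    4    4    5
  e   5    5    4    5    5    5
  f   6    6    5    5    5    6
Edit distance = dp[6][5] = 6

6


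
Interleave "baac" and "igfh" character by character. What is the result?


Interleaving "baac" and "igfh":
  Position 0: 'b' from first, 'i' from second => "bi"
  Position 1: 'a' from first, 'g' from second => "ag"
  Position 2: 'a' from first, 'f' from second => "af"
  Position 3: 'c' from first, 'h' from second => "ch"
Result: biagafch

biagafch


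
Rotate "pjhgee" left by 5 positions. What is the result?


Input: "pjhgee", rotate left by 5
First 5 characters: "pjhge"
Remaining characters: "e"
Concatenate remaining + first: "e" + "pjhge" = "epjhge"

epjhge


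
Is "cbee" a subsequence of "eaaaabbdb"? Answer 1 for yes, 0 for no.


Check if "cbee" is a subsequence of "eaaaabbdb"
Greedy scan:
  Position 0 ('e'): no match needed
  Position 1 ('a'): no match needed
  Position 2 ('a'): no match needed
  Position 3 ('a'): no match needed
  Position 4 ('a'): no match needed
  Position 5 ('b'): no match needed
  Position 6 ('b'): no match needed
  Position 7 ('d'): no match needed
  Position 8 ('b'): no match needed
Only matched 0/4 characters => not a subsequence

0


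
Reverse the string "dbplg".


Input: dbplg
Reading characters right to left:
  Position 4: 'g'
  Position 3: 'l'
  Position 2: 'p'
  Position 1: 'b'
  Position 0: 'd'
Reversed: glpbd

glpbd


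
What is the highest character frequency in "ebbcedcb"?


Input: ebbcedcb
Character counts:
  'b': 3
  'c': 2
  'd': 1
  'e': 2
Maximum frequency: 3

3


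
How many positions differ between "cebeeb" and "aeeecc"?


Comparing "cebeeb" and "aeeecc" position by position:
  Position 0: 'c' vs 'a' => DIFFER
  Position 1: 'e' vs 'e' => same
  Position 2: 'b' vs 'e' => DIFFER
  Position 3: 'e' vs 'e' => same
  Position 4: 'e' vs 'c' => DIFFER
  Position 5: 'b' vs 'c' => DIFFER
Positions that differ: 4

4


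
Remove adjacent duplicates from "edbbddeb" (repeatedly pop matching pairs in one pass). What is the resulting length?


Input: edbbddeb
Stack-based adjacent duplicate removal:
  Read 'e': push. Stack: e
  Read 'd': push. Stack: ed
  Read 'b': push. Stack: edb
  Read 'b': matches stack top 'b' => pop. Stack: ed
  Read 'd': matches stack top 'd' => pop. Stack: e
  Read 'd': push. Stack: ed
  Read 'e': push. Stack: ede
  Read 'b': push. Stack: edeb
Final stack: "edeb" (length 4)

4


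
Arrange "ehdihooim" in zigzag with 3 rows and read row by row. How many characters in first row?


Zigzag "ehdihooim" into 3 rows:
Placing characters:
  'e' => row 0
  'h' => row 1
  'd' => row 2
  'i' => row 1
  'h' => row 0
  'o' => row 1
  'o' => row 2
  'i' => row 1
  'm' => row 0
Rows:
  Row 0: "ehm"
  Row 1: "hioi"
  Row 2: "do"
First row length: 3

3


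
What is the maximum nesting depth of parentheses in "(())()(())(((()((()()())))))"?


Input: "(())()(())(((()((()()())))))"
Tracking depth:
  Position 0 '(': depth becomes 1
  Position 1 '(': depth becomes 2
  Position 2 ')': depth becomes 1
  Position 3 ')': depth becomes 0
  Position 4 '(': depth becomes 1
  Position 5 ')': depth becomes 0
  Position 6 '(': depth becomes 1
  Position 7 '(': depth becomes 2
  Position 8 ')': depth becomes 1
  Position 9 ')': depth becomes 0
  Position 10 '(': depth becomes 1
  Position 11 '(': depth becomes 2
  Position 12 '(': depth becomes 3
  Position 13 '(': depth becomes 4
  Position 14 ')': depth becomes 3
  Position 15 '(': depth becomes 4
  Position 16 '(': depth becomes 5
  Position 17 '(': depth becomes 6
  Position 18 ')': depth becomes 5
  Position 19 '(': depth becomes 6
  Position 20 ')': depth becomes 5
  Position 21 '(': depth becomes 6
  Position 22 ')': depth becomes 5
  Position 23 ')': depth becomes 4
  Position 24 ')': depth becomes 3
  Position 25 ')': depth becomes 2
  Position 26 ')': depth becomes 1
  Position 27 ')': depth becomes 0
Maximum depth reached: 6

6


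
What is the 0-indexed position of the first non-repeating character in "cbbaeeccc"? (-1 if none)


Input: cbbaeeccc
Character frequencies:
  'a': 1
  'b': 2
  'c': 4
  'e': 2
Scanning left to right for freq == 1:
  Position 0 ('c'): freq=4, skip
  Position 1 ('b'): freq=2, skip
  Position 2 ('b'): freq=2, skip
  Position 3 ('a'): unique! => answer = 3

3


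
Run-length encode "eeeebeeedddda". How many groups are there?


Input: eeeebeeedddda
Scanning for consecutive runs:
  Group 1: 'e' x 4 (positions 0-3)
  Group 2: 'b' x 1 (positions 4-4)
  Group 3: 'e' x 3 (positions 5-7)
  Group 4: 'd' x 4 (positions 8-11)
  Group 5: 'a' x 1 (positions 12-12)
Total groups: 5

5


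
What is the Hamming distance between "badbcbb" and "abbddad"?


Comparing "badbcbb" and "abbddad" position by position:
  Position 0: 'b' vs 'a' => differ
  Position 1: 'a' vs 'b' => differ
  Position 2: 'd' vs 'b' => differ
  Position 3: 'b' vs 'd' => differ
  Position 4: 'c' vs 'd' => differ
  Position 5: 'b' vs 'a' => differ
  Position 6: 'b' vs 'd' => differ
Total differences (Hamming distance): 7

7


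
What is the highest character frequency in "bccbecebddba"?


Input: bccbecebddba
Character counts:
  'a': 1
  'b': 4
  'c': 3
  'd': 2
  'e': 2
Maximum frequency: 4

4


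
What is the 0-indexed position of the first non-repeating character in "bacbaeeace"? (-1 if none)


Input: bacbaeeace
Character frequencies:
  'a': 3
  'b': 2
  'c': 2
  'e': 3
Scanning left to right for freq == 1:
  Position 0 ('b'): freq=2, skip
  Position 1 ('a'): freq=3, skip
  Position 2 ('c'): freq=2, skip
  Position 3 ('b'): freq=2, skip
  Position 4 ('a'): freq=3, skip
  Position 5 ('e'): freq=3, skip
  Position 6 ('e'): freq=3, skip
  Position 7 ('a'): freq=3, skip
  Position 8 ('c'): freq=2, skip
  Position 9 ('e'): freq=3, skip
  No unique character found => answer = -1

-1


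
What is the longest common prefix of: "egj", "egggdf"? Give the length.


Words: egj, egggdf
  Position 0: all 'e' => match
  Position 1: all 'g' => match
  Position 2: ('j', 'g') => mismatch, stop
LCP = "eg" (length 2)

2


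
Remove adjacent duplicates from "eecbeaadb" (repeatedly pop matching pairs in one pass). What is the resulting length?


Input: eecbeaadb
Stack-based adjacent duplicate removal:
  Read 'e': push. Stack: e
  Read 'e': matches stack top 'e' => pop. Stack: (empty)
  Read 'c': push. Stack: c
  Read 'b': push. Stack: cb
  Read 'e': push. Stack: cbe
  Read 'a': push. Stack: cbea
  Read 'a': matches stack top 'a' => pop. Stack: cbe
  Read 'd': push. Stack: cbed
  Read 'b': push. Stack: cbedb
Final stack: "cbedb" (length 5)

5


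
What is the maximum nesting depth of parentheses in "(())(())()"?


Input: "(())(())()"
Tracking depth:
  Position 0 '(': depth becomes 1
  Position 1 '(': depth becomes 2
  Position 2 ')': depth becomes 1
  Position 3 ')': depth becomes 0
  Position 4 '(': depth becomes 1
  Position 5 '(': depth becomes 2
  Position 6 ')': depth becomes 1
  Position 7 ')': depth becomes 0
  Position 8 '(': depth becomes 1
  Position 9 ')': depth becomes 0
Maximum depth reached: 2

2


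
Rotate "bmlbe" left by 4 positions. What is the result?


Input: "bmlbe", rotate left by 4
First 4 characters: "bmlb"
Remaining characters: "e"
Concatenate remaining + first: "e" + "bmlb" = "ebmlb"

ebmlb


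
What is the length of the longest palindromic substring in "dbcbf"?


Input: "dbcbf"
Checking substrings for palindromes:
  [1:4] "bcb" (len 3) => palindrome
Longest palindromic substring: "bcb" with length 3

3


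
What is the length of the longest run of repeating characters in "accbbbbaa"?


Input: "accbbbbaa"
Scanning for longest run:
  Position 1 ('c'): new char, reset run to 1
  Position 2 ('c'): continues run of 'c', length=2
  Position 3 ('b'): new char, reset run to 1
  Position 4 ('b'): continues run of 'b', length=2
  Position 5 ('b'): continues run of 'b', length=3
  Position 6 ('b'): continues run of 'b', length=4
  Position 7 ('a'): new char, reset run to 1
  Position 8 ('a'): continues run of 'a', length=2
Longest run: 'b' with length 4

4


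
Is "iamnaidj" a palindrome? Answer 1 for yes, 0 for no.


Input: iamnaidj
Reversed: jdianmai
  Compare pos 0 ('i') with pos 7 ('j'): MISMATCH
  Compare pos 1 ('a') with pos 6 ('d'): MISMATCH
  Compare pos 2 ('m') with pos 5 ('i'): MISMATCH
  Compare pos 3 ('n') with pos 4 ('a'): MISMATCH
Result: not a palindrome

0


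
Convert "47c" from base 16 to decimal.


Input: "47c" in base 16
Positional expansion:
  Digit '4' (value 4) x 16^2 = 1024
  Digit '7' (value 7) x 16^1 = 112
  Digit 'c' (value 12) x 16^0 = 12
Sum = 1148

1148


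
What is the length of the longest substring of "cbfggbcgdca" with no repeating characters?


Input: "cbfggbcgdca"
Sliding window (track last position of each char):
  Position 0 ('c'): window [0,0] length 1 -- new best
  Position 1 ('b'): window [0,1] length 2 -- new best
  Position 2 ('f'): window [0,2] length 3 -- new best
  Position 3 ('g'): window [0,3] length 4 -- new best
  Position 4 ('g'): repeat (last at 3), move window start to 4
  Position 4 ('g'): window [4,4] length 1
  Position 5 ('b'): window [4,5] length 2
  Position 6 ('c'): window [4,6] length 3
  Position 7 ('g'): repeat (last at 4), move window start to 5
  Position 7 ('g'): window [5,7] length 3
  Position 8 ('d'): window [5,8] length 4
  Position 9 ('c'): repeat (last at 6), move window start to 7
  Position 9 ('c'): window [7,9] length 3
  Position 10 ('a'): window [7,10] length 4
Longest substring with no repeats: "cbfg" with length 4

4


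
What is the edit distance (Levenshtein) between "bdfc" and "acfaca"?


Computing edit distance: "bdfc" -> "acfaca"
DP table:
           a    c    f    a    c    a
      0    1    2    3    4    5    6
  b   1    1    2    3    4    5    6
  d   2    2    2    3    4    5    6
  f   3    3    3    2    3    4    5
  c   4    4    3    3    3    3    4
Edit distance = dp[4][6] = 4

4


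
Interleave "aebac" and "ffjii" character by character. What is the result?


Interleaving "aebac" and "ffjii":
  Position 0: 'a' from first, 'f' from second => "af"
  Position 1: 'e' from first, 'f' from second => "ef"
  Position 2: 'b' from first, 'j' from second => "bj"
  Position 3: 'a' from first, 'i' from second => "ai"
  Position 4: 'c' from first, 'i' from second => "ci"
Result: afefbjaici

afefbjaici


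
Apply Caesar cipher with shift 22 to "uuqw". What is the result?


Caesar cipher: shift "uuqw" by 22
  'u' (pos 20) + 22 = pos 16 = 'q'
  'u' (pos 20) + 22 = pos 16 = 'q'
  'q' (pos 16) + 22 = pos 12 = 'm'
  'w' (pos 22) + 22 = pos 18 = 's'
Result: qqms

qqms


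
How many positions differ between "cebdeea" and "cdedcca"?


Comparing "cebdeea" and "cdedcca" position by position:
  Position 0: 'c' vs 'c' => same
  Position 1: 'e' vs 'd' => DIFFER
  Position 2: 'b' vs 'e' => DIFFER
  Position 3: 'd' vs 'd' => same
  Position 4: 'e' vs 'c' => DIFFER
  Position 5: 'e' vs 'c' => DIFFER
  Position 6: 'a' vs 'a' => same
Positions that differ: 4

4


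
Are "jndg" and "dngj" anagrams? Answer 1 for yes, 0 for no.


Strings: "jndg", "dngj"
Sorted first:  dgjn
Sorted second: dgjn
Sorted forms match => anagrams

1


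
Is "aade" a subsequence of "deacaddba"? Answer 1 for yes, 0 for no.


Check if "aade" is a subsequence of "deacaddba"
Greedy scan:
  Position 0 ('d'): no match needed
  Position 1 ('e'): no match needed
  Position 2 ('a'): matches sub[0] = 'a'
  Position 3 ('c'): no match needed
  Position 4 ('a'): matches sub[1] = 'a'
  Position 5 ('d'): matches sub[2] = 'd'
  Position 6 ('d'): no match needed
  Position 7 ('b'): no match needed
  Position 8 ('a'): no match needed
Only matched 3/4 characters => not a subsequence

0


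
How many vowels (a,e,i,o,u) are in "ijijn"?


Input: ijijn
Checking each character:
  'i' at position 0: vowel (running total: 1)
  'j' at position 1: consonant
  'i' at position 2: vowel (running total: 2)
  'j' at position 3: consonant
  'n' at position 4: consonant
Total vowels: 2

2


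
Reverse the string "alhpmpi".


Input: alhpmpi
Reading characters right to left:
  Position 6: 'i'
  Position 5: 'p'
  Position 4: 'm'
  Position 3: 'p'
  Position 2: 'h'
  Position 1: 'l'
  Position 0: 'a'
Reversed: ipmphla

ipmphla


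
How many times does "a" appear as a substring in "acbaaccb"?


Searching for "a" in "acbaaccb"
Scanning each position:
  Position 0: "a" => MATCH
  Position 1: "c" => no
  Position 2: "b" => no
  Position 3: "a" => MATCH
  Position 4: "a" => MATCH
  Position 5: "c" => no
  Position 6: "c" => no
  Position 7: "b" => no
Total occurrences: 3

3


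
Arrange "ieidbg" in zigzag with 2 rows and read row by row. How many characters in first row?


Zigzag "ieidbg" into 2 rows:
Placing characters:
  'i' => row 0
  'e' => row 1
  'i' => row 0
  'd' => row 1
  'b' => row 0
  'g' => row 1
Rows:
  Row 0: "iib"
  Row 1: "edg"
First row length: 3

3


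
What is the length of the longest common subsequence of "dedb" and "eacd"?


LCS of "dedb" and "eacd"
DP table:
           e    a    c    d
      0    0    0    0    0
  d   0    0    0    0    1
  e   0    1    1    1    1
  d   0    1    1    1    2
  b   0    1    1    1    2
LCS length = dp[4][4] = 2

2


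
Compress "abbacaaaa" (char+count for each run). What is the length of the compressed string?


Input: abbacaaaa
Runs:
  'a' x 1 => "a1"
  'b' x 2 => "b2"
  'a' x 1 => "a1"
  'c' x 1 => "c1"
  'a' x 4 => "a4"
Compressed: "a1b2a1c1a4"
Compressed length: 10

10


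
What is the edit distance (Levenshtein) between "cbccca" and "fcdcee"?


Computing edit distance: "cbccca" -> "fcdcee"
DP table:
           f    c    d    c    e    e
      0    1    2    3    4    5    6
  c   1    1    1    2    3    4    5
  b   2    2    2    2    3    4    5
  c   3    3    2    3    2    3    4
  c   4    4    3    3    3    3    4
  c   5    5    4    4    3    4    4
  a   6    6    5    5    4    4    5
Edit distance = dp[6][6] = 5

5


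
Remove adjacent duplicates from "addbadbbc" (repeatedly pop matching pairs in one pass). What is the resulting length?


Input: addbadbbc
Stack-based adjacent duplicate removal:
  Read 'a': push. Stack: a
  Read 'd': push. Stack: ad
  Read 'd': matches stack top 'd' => pop. Stack: a
  Read 'b': push. Stack: ab
  Read 'a': push. Stack: aba
  Read 'd': push. Stack: abad
  Read 'b': push. Stack: abadb
  Read 'b': matches stack top 'b' => pop. Stack: abad
  Read 'c': push. Stack: abadc
Final stack: "abadc" (length 5)

5


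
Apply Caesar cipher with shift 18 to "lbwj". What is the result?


Caesar cipher: shift "lbwj" by 18
  'l' (pos 11) + 18 = pos 3 = 'd'
  'b' (pos 1) + 18 = pos 19 = 't'
  'w' (pos 22) + 18 = pos 14 = 'o'
  'j' (pos 9) + 18 = pos 1 = 'b'
Result: dtob

dtob


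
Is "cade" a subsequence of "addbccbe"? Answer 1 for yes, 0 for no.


Check if "cade" is a subsequence of "addbccbe"
Greedy scan:
  Position 0 ('a'): no match needed
  Position 1 ('d'): no match needed
  Position 2 ('d'): no match needed
  Position 3 ('b'): no match needed
  Position 4 ('c'): matches sub[0] = 'c'
  Position 5 ('c'): no match needed
  Position 6 ('b'): no match needed
  Position 7 ('e'): no match needed
Only matched 1/4 characters => not a subsequence

0


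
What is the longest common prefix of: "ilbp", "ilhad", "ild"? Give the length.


Words: ilbp, ilhad, ild
  Position 0: all 'i' => match
  Position 1: all 'l' => match
  Position 2: ('b', 'h', 'd') => mismatch, stop
LCP = "il" (length 2)

2


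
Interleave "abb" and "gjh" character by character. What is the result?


Interleaving "abb" and "gjh":
  Position 0: 'a' from first, 'g' from second => "ag"
  Position 1: 'b' from first, 'j' from second => "bj"
  Position 2: 'b' from first, 'h' from second => "bh"
Result: agbjbh

agbjbh


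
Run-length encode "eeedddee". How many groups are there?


Input: eeedddee
Scanning for consecutive runs:
  Group 1: 'e' x 3 (positions 0-2)
  Group 2: 'd' x 3 (positions 3-5)
  Group 3: 'e' x 2 (positions 6-7)
Total groups: 3

3


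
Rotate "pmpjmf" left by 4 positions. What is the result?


Input: "pmpjmf", rotate left by 4
First 4 characters: "pmpj"
Remaining characters: "mf"
Concatenate remaining + first: "mf" + "pmpj" = "mfpmpj"

mfpmpj


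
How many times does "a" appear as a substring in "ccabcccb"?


Searching for "a" in "ccabcccb"
Scanning each position:
  Position 0: "c" => no
  Position 1: "c" => no
  Position 2: "a" => MATCH
  Position 3: "b" => no
  Position 4: "c" => no
  Position 5: "c" => no
  Position 6: "c" => no
  Position 7: "b" => no
Total occurrences: 1

1


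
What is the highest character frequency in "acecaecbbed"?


Input: acecaecbbed
Character counts:
  'a': 2
  'b': 2
  'c': 3
  'd': 1
  'e': 3
Maximum frequency: 3

3


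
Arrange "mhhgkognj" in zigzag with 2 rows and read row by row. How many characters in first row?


Zigzag "mhhgkognj" into 2 rows:
Placing characters:
  'm' => row 0
  'h' => row 1
  'h' => row 0
  'g' => row 1
  'k' => row 0
  'o' => row 1
  'g' => row 0
  'n' => row 1
  'j' => row 0
Rows:
  Row 0: "mhkgj"
  Row 1: "hgon"
First row length: 5

5


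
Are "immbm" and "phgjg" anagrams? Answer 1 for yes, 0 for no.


Strings: "immbm", "phgjg"
Sorted first:  bimmm
Sorted second: gghjp
Differ at position 0: 'b' vs 'g' => not anagrams

0


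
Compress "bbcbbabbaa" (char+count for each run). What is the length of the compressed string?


Input: bbcbbabbaa
Runs:
  'b' x 2 => "b2"
  'c' x 1 => "c1"
  'b' x 2 => "b2"
  'a' x 1 => "a1"
  'b' x 2 => "b2"
  'a' x 2 => "a2"
Compressed: "b2c1b2a1b2a2"
Compressed length: 12

12


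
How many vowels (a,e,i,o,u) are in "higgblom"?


Input: higgblom
Checking each character:
  'h' at position 0: consonant
  'i' at position 1: vowel (running total: 1)
  'g' at position 2: consonant
  'g' at position 3: consonant
  'b' at position 4: consonant
  'l' at position 5: consonant
  'o' at position 6: vowel (running total: 2)
  'm' at position 7: consonant
Total vowels: 2

2


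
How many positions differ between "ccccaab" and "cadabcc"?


Comparing "ccccaab" and "cadabcc" position by position:
  Position 0: 'c' vs 'c' => same
  Position 1: 'c' vs 'a' => DIFFER
  Position 2: 'c' vs 'd' => DIFFER
  Position 3: 'c' vs 'a' => DIFFER
  Position 4: 'a' vs 'b' => DIFFER
  Position 5: 'a' vs 'c' => DIFFER
  Position 6: 'b' vs 'c' => DIFFER
Positions that differ: 6

6


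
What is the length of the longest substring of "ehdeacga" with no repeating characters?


Input: "ehdeacga"
Sliding window (track last position of each char):
  Position 0 ('e'): window [0,0] length 1 -- new best
  Position 1 ('h'): window [0,1] length 2 -- new best
  Position 2 ('d'): window [0,2] length 3 -- new best
  Position 3 ('e'): repeat (last at 0), move window start to 1
  Position 3 ('e'): window [1,3] length 3
  Position 4 ('a'): window [1,4] length 4 -- new best
  Position 5 ('c'): window [1,5] length 5 -- new best
  Position 6 ('g'): window [1,6] length 6 -- new best
  Position 7 ('a'): repeat (last at 4), move window start to 5
  Position 7 ('a'): window [5,7] length 3
Longest substring with no repeats: "hdeacg" with length 6

6


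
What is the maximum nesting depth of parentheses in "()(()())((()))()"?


Input: "()(()())((()))()"
Tracking depth:
  Position 0 '(': depth becomes 1
  Position 1 ')': depth becomes 0
  Position 2 '(': depth becomes 1
  Position 3 '(': depth becomes 2
  Position 4 ')': depth becomes 1
  Position 5 '(': depth becomes 2
  Position 6 ')': depth becomes 1
  Position 7 ')': depth becomes 0
  Position 8 '(': depth becomes 1
  Position 9 '(': depth becomes 2
  Position 10 '(': depth becomes 3
  Position 11 ')': depth becomes 2
  Position 12 ')': depth becomes 1
  Position 13 ')': depth becomes 0
  Position 14 '(': depth becomes 1
  Position 15 ')': depth becomes 0
Maximum depth reached: 3

3


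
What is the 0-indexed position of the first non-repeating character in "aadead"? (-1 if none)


Input: aadead
Character frequencies:
  'a': 3
  'd': 2
  'e': 1
Scanning left to right for freq == 1:
  Position 0 ('a'): freq=3, skip
  Position 1 ('a'): freq=3, skip
  Position 2 ('d'): freq=2, skip
  Position 3 ('e'): unique! => answer = 3

3


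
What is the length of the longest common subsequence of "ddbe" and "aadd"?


LCS of "ddbe" and "aadd"
DP table:
           a    a    d    d
      0    0    0    0    0
  d   0    0    0    1    1
  d   0    0    0    1    2
  b   0    0    0    1    2
  e   0    0    0    1    2
LCS length = dp[4][4] = 2

2


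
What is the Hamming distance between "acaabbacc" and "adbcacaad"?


Comparing "acaabbacc" and "adbcacaad" position by position:
  Position 0: 'a' vs 'a' => same
  Position 1: 'c' vs 'd' => differ
  Position 2: 'a' vs 'b' => differ
  Position 3: 'a' vs 'c' => differ
  Position 4: 'b' vs 'a' => differ
  Position 5: 'b' vs 'c' => differ
  Position 6: 'a' vs 'a' => same
  Position 7: 'c' vs 'a' => differ
  Position 8: 'c' vs 'd' => differ
Total differences (Hamming distance): 7

7


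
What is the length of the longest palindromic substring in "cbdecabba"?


Input: "cbdecabba"
Checking substrings for palindromes:
  [5:9] "abba" (len 4) => palindrome
  [6:8] "bb" (len 2) => palindrome
Longest palindromic substring: "abba" with length 4

4


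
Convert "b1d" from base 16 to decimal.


Input: "b1d" in base 16
Positional expansion:
  Digit 'b' (value 11) x 16^2 = 2816
  Digit '1' (value 1) x 16^1 = 16
  Digit 'd' (value 13) x 16^0 = 13
Sum = 2845

2845


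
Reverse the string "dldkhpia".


Input: dldkhpia
Reading characters right to left:
  Position 7: 'a'
  Position 6: 'i'
  Position 5: 'p'
  Position 4: 'h'
  Position 3: 'k'
  Position 2: 'd'
  Position 1: 'l'
  Position 0: 'd'
Reversed: aiphkdld

aiphkdld


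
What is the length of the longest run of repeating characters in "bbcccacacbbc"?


Input: "bbcccacacbbc"
Scanning for longest run:
  Position 1 ('b'): continues run of 'b', length=2
  Position 2 ('c'): new char, reset run to 1
  Position 3 ('c'): continues run of 'c', length=2
  Position 4 ('c'): continues run of 'c', length=3
  Position 5 ('a'): new char, reset run to 1
  Position 6 ('c'): new char, reset run to 1
  Position 7 ('a'): new char, reset run to 1
  Position 8 ('c'): new char, reset run to 1
  Position 9 ('b'): new char, reset run to 1
  Position 10 ('b'): continues run of 'b', length=2
  Position 11 ('c'): new char, reset run to 1
Longest run: 'c' with length 3

3


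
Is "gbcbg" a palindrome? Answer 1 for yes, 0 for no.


Input: gbcbg
Reversed: gbcbg
  Compare pos 0 ('g') with pos 4 ('g'): match
  Compare pos 1 ('b') with pos 3 ('b'): match
Result: palindrome

1


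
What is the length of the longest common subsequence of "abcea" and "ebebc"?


LCS of "abcea" and "ebebc"
DP table:
           e    b    e    b    c
      0    0    0    0    0    0
  a   0    0    0    0    0    0
  b   0    0    1    1    1    1
  c   0    0    1    1    1    2
  e   0    1    1    2    2    2
  a   0    1    1    2    2    2
LCS length = dp[5][5] = 2

2


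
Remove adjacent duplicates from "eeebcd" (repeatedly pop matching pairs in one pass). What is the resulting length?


Input: eeebcd
Stack-based adjacent duplicate removal:
  Read 'e': push. Stack: e
  Read 'e': matches stack top 'e' => pop. Stack: (empty)
  Read 'e': push. Stack: e
  Read 'b': push. Stack: eb
  Read 'c': push. Stack: ebc
  Read 'd': push. Stack: ebcd
Final stack: "ebcd" (length 4)

4


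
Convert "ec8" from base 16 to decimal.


Input: "ec8" in base 16
Positional expansion:
  Digit 'e' (value 14) x 16^2 = 3584
  Digit 'c' (value 12) x 16^1 = 192
  Digit '8' (value 8) x 16^0 = 8
Sum = 3784

3784


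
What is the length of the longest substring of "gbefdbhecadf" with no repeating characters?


Input: "gbefdbhecadf"
Sliding window (track last position of each char):
  Position 0 ('g'): window [0,0] length 1 -- new best
  Position 1 ('b'): window [0,1] length 2 -- new best
  Position 2 ('e'): window [0,2] length 3 -- new best
  Position 3 ('f'): window [0,3] length 4 -- new best
  Position 4 ('d'): window [0,4] length 5 -- new best
  Position 5 ('b'): repeat (last at 1), move window start to 2
  Position 5 ('b'): window [2,5] length 4
  Position 6 ('h'): window [2,6] length 5
  Position 7 ('e'): repeat (last at 2), move window start to 3
  Position 7 ('e'): window [3,7] length 5
  Position 8 ('c'): window [3,8] length 6 -- new best
  Position 9 ('a'): window [3,9] length 7 -- new best
  Position 10 ('d'): repeat (last at 4), move window start to 5
  Position 10 ('d'): window [5,10] length 6
  Position 11 ('f'): window [5,11] length 7
Longest substring with no repeats: "fdbheca" with length 7

7


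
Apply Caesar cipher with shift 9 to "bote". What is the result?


Caesar cipher: shift "bote" by 9
  'b' (pos 1) + 9 = pos 10 = 'k'
  'o' (pos 14) + 9 = pos 23 = 'x'
  't' (pos 19) + 9 = pos 2 = 'c'
  'e' (pos 4) + 9 = pos 13 = 'n'
Result: kxcn

kxcn


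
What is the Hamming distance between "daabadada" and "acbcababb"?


Comparing "daabadada" and "acbcababb" position by position:
  Position 0: 'd' vs 'a' => differ
  Position 1: 'a' vs 'c' => differ
  Position 2: 'a' vs 'b' => differ
  Position 3: 'b' vs 'c' => differ
  Position 4: 'a' vs 'a' => same
  Position 5: 'd' vs 'b' => differ
  Position 6: 'a' vs 'a' => same
  Position 7: 'd' vs 'b' => differ
  Position 8: 'a' vs 'b' => differ
Total differences (Hamming distance): 7

7


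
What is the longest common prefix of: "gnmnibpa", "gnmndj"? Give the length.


Words: gnmnibpa, gnmndj
  Position 0: all 'g' => match
  Position 1: all 'n' => match
  Position 2: all 'm' => match
  Position 3: all 'n' => match
  Position 4: ('i', 'd') => mismatch, stop
LCP = "gnmn" (length 4)

4


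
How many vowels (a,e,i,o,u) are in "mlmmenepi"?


Input: mlmmenepi
Checking each character:
  'm' at position 0: consonant
  'l' at position 1: consonant
  'm' at position 2: consonant
  'm' at position 3: consonant
  'e' at position 4: vowel (running total: 1)
  'n' at position 5: consonant
  'e' at position 6: vowel (running total: 2)
  'p' at position 7: consonant
  'i' at position 8: vowel (running total: 3)
Total vowels: 3

3


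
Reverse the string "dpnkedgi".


Input: dpnkedgi
Reading characters right to left:
  Position 7: 'i'
  Position 6: 'g'
  Position 5: 'd'
  Position 4: 'e'
  Position 3: 'k'
  Position 2: 'n'
  Position 1: 'p'
  Position 0: 'd'
Reversed: igdeknpd

igdeknpd


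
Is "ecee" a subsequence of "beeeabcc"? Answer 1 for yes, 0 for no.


Check if "ecee" is a subsequence of "beeeabcc"
Greedy scan:
  Position 0 ('b'): no match needed
  Position 1 ('e'): matches sub[0] = 'e'
  Position 2 ('e'): no match needed
  Position 3 ('e'): no match needed
  Position 4 ('a'): no match needed
  Position 5 ('b'): no match needed
  Position 6 ('c'): matches sub[1] = 'c'
  Position 7 ('c'): no match needed
Only matched 2/4 characters => not a subsequence

0


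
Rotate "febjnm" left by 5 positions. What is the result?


Input: "febjnm", rotate left by 5
First 5 characters: "febjn"
Remaining characters: "m"
Concatenate remaining + first: "m" + "febjn" = "mfebjn"

mfebjn


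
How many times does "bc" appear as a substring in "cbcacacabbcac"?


Searching for "bc" in "cbcacacabbcac"
Scanning each position:
  Position 0: "cb" => no
  Position 1: "bc" => MATCH
  Position 2: "ca" => no
  Position 3: "ac" => no
  Position 4: "ca" => no
  Position 5: "ac" => no
  Position 6: "ca" => no
  Position 7: "ab" => no
  Position 8: "bb" => no
  Position 9: "bc" => MATCH
  Position 10: "ca" => no
  Position 11: "ac" => no
Total occurrences: 2

2


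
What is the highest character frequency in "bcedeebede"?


Input: bcedeebede
Character counts:
  'b': 2
  'c': 1
  'd': 2
  'e': 5
Maximum frequency: 5

5


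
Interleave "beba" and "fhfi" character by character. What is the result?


Interleaving "beba" and "fhfi":
  Position 0: 'b' from first, 'f' from second => "bf"
  Position 1: 'e' from first, 'h' from second => "eh"
  Position 2: 'b' from first, 'f' from second => "bf"
  Position 3: 'a' from first, 'i' from second => "ai"
Result: bfehbfai

bfehbfai


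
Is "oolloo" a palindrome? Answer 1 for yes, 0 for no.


Input: oolloo
Reversed: oolloo
  Compare pos 0 ('o') with pos 5 ('o'): match
  Compare pos 1 ('o') with pos 4 ('o'): match
  Compare pos 2 ('l') with pos 3 ('l'): match
Result: palindrome

1


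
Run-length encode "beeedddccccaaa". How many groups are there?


Input: beeedddccccaaa
Scanning for consecutive runs:
  Group 1: 'b' x 1 (positions 0-0)
  Group 2: 'e' x 3 (positions 1-3)
  Group 3: 'd' x 3 (positions 4-6)
  Group 4: 'c' x 4 (positions 7-10)
  Group 5: 'a' x 3 (positions 11-13)
Total groups: 5

5


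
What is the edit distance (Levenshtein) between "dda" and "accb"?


Computing edit distance: "dda" -> "accb"
DP table:
           a    c    c    b
      0    1    2    3    4
  d   1    1    2    3    4
  d   2    2    2    3    4
  a   3    2    3    3    4
Edit distance = dp[3][4] = 4

4


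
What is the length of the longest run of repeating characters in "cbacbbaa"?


Input: "cbacbbaa"
Scanning for longest run:
  Position 1 ('b'): new char, reset run to 1
  Position 2 ('a'): new char, reset run to 1
  Position 3 ('c'): new char, reset run to 1
  Position 4 ('b'): new char, reset run to 1
  Position 5 ('b'): continues run of 'b', length=2
  Position 6 ('a'): new char, reset run to 1
  Position 7 ('a'): continues run of 'a', length=2
Longest run: 'b' with length 2

2


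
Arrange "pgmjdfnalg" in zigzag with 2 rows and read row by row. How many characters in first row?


Zigzag "pgmjdfnalg" into 2 rows:
Placing characters:
  'p' => row 0
  'g' => row 1
  'm' => row 0
  'j' => row 1
  'd' => row 0
  'f' => row 1
  'n' => row 0
  'a' => row 1
  'l' => row 0
  'g' => row 1
Rows:
  Row 0: "pmdnl"
  Row 1: "gjfag"
First row length: 5

5


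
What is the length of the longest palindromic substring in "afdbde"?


Input: "afdbde"
Checking substrings for palindromes:
  [2:5] "dbd" (len 3) => palindrome
Longest palindromic substring: "dbd" with length 3

3


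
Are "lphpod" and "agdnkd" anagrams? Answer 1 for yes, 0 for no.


Strings: "lphpod", "agdnkd"
Sorted first:  dhlopp
Sorted second: addgkn
Differ at position 0: 'd' vs 'a' => not anagrams

0


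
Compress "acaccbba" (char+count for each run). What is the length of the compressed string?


Input: acaccbba
Runs:
  'a' x 1 => "a1"
  'c' x 1 => "c1"
  'a' x 1 => "a1"
  'c' x 2 => "c2"
  'b' x 2 => "b2"
  'a' x 1 => "a1"
Compressed: "a1c1a1c2b2a1"
Compressed length: 12

12


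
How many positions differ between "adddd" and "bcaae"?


Comparing "adddd" and "bcaae" position by position:
  Position 0: 'a' vs 'b' => DIFFER
  Position 1: 'd' vs 'c' => DIFFER
  Position 2: 'd' vs 'a' => DIFFER
  Position 3: 'd' vs 'a' => DIFFER
  Position 4: 'd' vs 'e' => DIFFER
Positions that differ: 5

5


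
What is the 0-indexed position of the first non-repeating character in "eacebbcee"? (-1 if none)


Input: eacebbcee
Character frequencies:
  'a': 1
  'b': 2
  'c': 2
  'e': 4
Scanning left to right for freq == 1:
  Position 0 ('e'): freq=4, skip
  Position 1 ('a'): unique! => answer = 1

1


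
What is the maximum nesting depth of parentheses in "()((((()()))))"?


Input: "()((((()()))))"
Tracking depth:
  Position 0 '(': depth becomes 1
  Position 1 ')': depth becomes 0
  Position 2 '(': depth becomes 1
  Position 3 '(': depth becomes 2
  Position 4 '(': depth becomes 3
  Position 5 '(': depth becomes 4
  Position 6 '(': depth becomes 5
  Position 7 ')': depth becomes 4
  Position 8 '(': depth becomes 5
  Position 9 ')': depth becomes 4
  Position 10 ')': depth becomes 3
  Position 11 ')': depth becomes 2
  Position 12 ')': depth becomes 1
  Position 13 ')': depth becomes 0
Maximum depth reached: 5

5


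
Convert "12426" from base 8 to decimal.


Input: "12426" in base 8
Positional expansion:
  Digit '1' (value 1) x 8^4 = 4096
  Digit '2' (value 2) x 8^3 = 1024
  Digit '4' (value 4) x 8^2 = 256
  Digit '2' (value 2) x 8^1 = 16
  Digit '6' (value 6) x 8^0 = 6
Sum = 5398

5398


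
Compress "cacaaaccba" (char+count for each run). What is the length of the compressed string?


Input: cacaaaccba
Runs:
  'c' x 1 => "c1"
  'a' x 1 => "a1"
  'c' x 1 => "c1"
  'a' x 3 => "a3"
  'c' x 2 => "c2"
  'b' x 1 => "b1"
  'a' x 1 => "a1"
Compressed: "c1a1c1a3c2b1a1"
Compressed length: 14

14


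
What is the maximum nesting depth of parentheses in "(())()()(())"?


Input: "(())()()(())"
Tracking depth:
  Position 0 '(': depth becomes 1
  Position 1 '(': depth becomes 2
  Position 2 ')': depth becomes 1
  Position 3 ')': depth becomes 0
  Position 4 '(': depth becomes 1
  Position 5 ')': depth becomes 0
  Position 6 '(': depth becomes 1
  Position 7 ')': depth becomes 0
  Position 8 '(': depth becomes 1
  Position 9 '(': depth becomes 2
  Position 10 ')': depth becomes 1
  Position 11 ')': depth becomes 0
Maximum depth reached: 2

2


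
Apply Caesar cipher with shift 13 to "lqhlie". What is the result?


Caesar cipher: shift "lqhlie" by 13
  'l' (pos 11) + 13 = pos 24 = 'y'
  'q' (pos 16) + 13 = pos 3 = 'd'
  'h' (pos 7) + 13 = pos 20 = 'u'
  'l' (pos 11) + 13 = pos 24 = 'y'
  'i' (pos 8) + 13 = pos 21 = 'v'
  'e' (pos 4) + 13 = pos 17 = 'r'
Result: yduyvr

yduyvr


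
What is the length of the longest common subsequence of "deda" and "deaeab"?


LCS of "deda" and "deaeab"
DP table:
           d    e    a    e    a    b
      0    0    0    0    0    0    0
  d   0    1    1    1    1    1    1
  e   0    1    2    2    2    2    2
  d   0    1    2    2    2    2    2
  a   0    1    2    3    3    3    3
LCS length = dp[4][6] = 3

3


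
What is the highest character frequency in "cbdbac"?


Input: cbdbac
Character counts:
  'a': 1
  'b': 2
  'c': 2
  'd': 1
Maximum frequency: 2

2


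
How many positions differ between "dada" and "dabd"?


Comparing "dada" and "dabd" position by position:
  Position 0: 'd' vs 'd' => same
  Position 1: 'a' vs 'a' => same
  Position 2: 'd' vs 'b' => DIFFER
  Position 3: 'a' vs 'd' => DIFFER
Positions that differ: 2

2


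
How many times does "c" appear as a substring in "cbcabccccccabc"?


Searching for "c" in "cbcabccccccabc"
Scanning each position:
  Position 0: "c" => MATCH
  Position 1: "b" => no
  Position 2: "c" => MATCH
  Position 3: "a" => no
  Position 4: "b" => no
  Position 5: "c" => MATCH
  Position 6: "c" => MATCH
  Position 7: "c" => MATCH
  Position 8: "c" => MATCH
  Position 9: "c" => MATCH
  Position 10: "c" => MATCH
  Position 11: "a" => no
  Position 12: "b" => no
  Position 13: "c" => MATCH
Total occurrences: 9

9
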